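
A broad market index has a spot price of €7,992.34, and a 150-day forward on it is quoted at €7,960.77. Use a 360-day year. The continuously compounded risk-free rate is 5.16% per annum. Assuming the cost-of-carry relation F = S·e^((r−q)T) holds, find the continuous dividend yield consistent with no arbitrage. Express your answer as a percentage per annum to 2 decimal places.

6.11%

From F = S·e^((r−q)T): (r − q) = ln(F/S)/T
ln(7960.77/7992.34) = ln(0.996050) = -0.003958
(r − q) = -0.003958 / (150/360) = -0.009499
q = r − ln(F/S)/T = 0.0516 + 0.009499 = 0.061099
q = 6.11%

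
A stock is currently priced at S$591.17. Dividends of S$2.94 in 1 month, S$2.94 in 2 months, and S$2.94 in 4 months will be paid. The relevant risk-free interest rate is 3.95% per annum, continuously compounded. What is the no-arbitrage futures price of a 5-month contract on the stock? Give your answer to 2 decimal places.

PV(dividends) I = 2.94·e^(−0.0395·1/12) + 2.94·e^(−0.0395·2/12) + 2.94·e^(−0.0395·4/12)
I = 2.9303 + 2.9207 + 2.9015 = 8.7525
F = (S − I)·e^(rT) = (591.17 − 8.7525) · e^(0.0395·5/12)
= 582.4175 · e^0.016458 = 582.4175 × 1.016594 = S$592.08

S$592.08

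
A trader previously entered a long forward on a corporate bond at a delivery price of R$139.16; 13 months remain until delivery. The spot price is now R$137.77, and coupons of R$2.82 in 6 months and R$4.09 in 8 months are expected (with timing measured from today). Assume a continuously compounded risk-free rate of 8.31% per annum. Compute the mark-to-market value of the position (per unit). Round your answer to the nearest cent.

PV(remaining coupons) I = 2.82·e^(−0.0831·6/12) + 4.09·e^(−0.0831·8/12) = 6.5748
Current forward F = (S − I)·e^(rT) = (137.77 − 6.5748)·e^(0.0831·13/12) = 131.1952 × 1.094202 = 143.5541
Value (long) = (F − K)·e^(−rT) = (143.5541 − 139.16) × 0.913908 = 4.0158
Value = R$4.02

R$4.02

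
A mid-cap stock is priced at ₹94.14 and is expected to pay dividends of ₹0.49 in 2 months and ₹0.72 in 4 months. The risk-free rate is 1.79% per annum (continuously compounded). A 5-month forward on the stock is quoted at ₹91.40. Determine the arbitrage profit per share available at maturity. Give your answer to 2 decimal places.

PV(dividends) I = 0.49·e^(−0.0179·2/12) + 0.72·e^(−0.0179·4/12) = 1.2043
Fair forward F* = (S − I)·e^(rT) = (94.14 − 1.2043)·e^0.007458 = 92.9357 × 1.007486 = 93.6314
Market ₹91.40 < fair 93.6314: forward underpriced → reverse cash-and-carry (short the stock, invest proceeds at r, pay the dividends, go long the forward).
Profit at T = |F_mkt − F*| = |91.40 − 93.6314| = ₹2.23 per share

₹2.23 per share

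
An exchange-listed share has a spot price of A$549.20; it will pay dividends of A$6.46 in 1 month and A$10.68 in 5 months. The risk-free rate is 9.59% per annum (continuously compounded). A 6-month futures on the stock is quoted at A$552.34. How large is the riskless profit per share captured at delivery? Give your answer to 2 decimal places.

PV(dividends) I = 6.46·e^(−0.0959·1/12) + 10.68·e^(−0.0959·5/12) = 16.6702
Fair futures F* = (S − I)·e^(rT) = (549.20 − 16.6702)·e^0.047950 = 532.5298 × 1.049118 = 558.6866
Market A$552.34 < fair 558.6866: forward underpriced → reverse cash-and-carry (short the stock, invest proceeds at r, pay the dividends, go long the forward).
Profit at T = |F_mkt − F*| = |552.34 − 558.6866| = A$6.35 per share

A$6.35 per share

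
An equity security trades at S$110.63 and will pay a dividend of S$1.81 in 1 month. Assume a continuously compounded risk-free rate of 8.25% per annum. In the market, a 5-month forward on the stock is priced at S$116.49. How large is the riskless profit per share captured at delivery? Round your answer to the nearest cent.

S$3.85 per share

PV(dividends) I = 1.81·e^(−0.0825·1/12) = 1.7976
Fair forward F* = (S − I)·e^(rT) = (110.63 − 1.7976)·e^0.034375 = 108.8324 × 1.034973 = 112.6386
Market S$116.49 > fair 112.6386: forward overpriced → cash-and-carry (borrow at r, buy the stock and collect the dividends, short the forward).
Profit at T = |F_mkt − F*| = |116.49 − 112.6386| = S$3.85 per share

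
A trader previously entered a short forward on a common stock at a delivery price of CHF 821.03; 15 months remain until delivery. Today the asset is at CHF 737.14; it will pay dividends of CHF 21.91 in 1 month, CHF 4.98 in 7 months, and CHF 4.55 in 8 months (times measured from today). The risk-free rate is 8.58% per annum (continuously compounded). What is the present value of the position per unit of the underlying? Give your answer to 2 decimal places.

PV(remaining dividends) I = 21.91·e^(−0.0858·1/12) + 4.98·e^(−0.0858·7/12) + 4.55·e^(−0.0858·8/12) = 30.7878
Current forward F = (S − I)·e^(rT) = (737.14 − 30.7878)·e^(0.0858·15/12) = 706.3522 × 1.113213 = 786.3205
Value (long) = (F − K)·e^(−rT) = (786.3205 − 821.03) × 0.898301 = -31.1796
Short position value = −(long value) = CHF 31.18

CHF 31.18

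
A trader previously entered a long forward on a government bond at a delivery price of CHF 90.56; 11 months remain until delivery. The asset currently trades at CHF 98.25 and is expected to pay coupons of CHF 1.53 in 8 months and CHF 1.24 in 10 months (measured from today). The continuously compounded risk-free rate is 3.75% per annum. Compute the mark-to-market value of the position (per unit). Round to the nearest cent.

CHF 8.06

PV(remaining coupons) I = 1.53·e^(−0.0375·8/12) + 1.24·e^(−0.0375·10/12) = 2.6941
Current forward F = (S − I)·e^(rT) = (98.25 − 2.6941)·e^(0.0375·11/12) = 95.5559 × 1.034973 = 98.8978
Value (long) = (F − K)·e^(−rT) = (98.8978 − 90.56) × 0.966209 = 8.0561
Value = CHF 8.06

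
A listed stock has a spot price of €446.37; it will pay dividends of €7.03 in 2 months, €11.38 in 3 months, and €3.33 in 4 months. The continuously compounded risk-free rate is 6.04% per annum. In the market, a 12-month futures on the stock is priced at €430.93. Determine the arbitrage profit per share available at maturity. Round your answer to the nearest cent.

PV(dividends) I = 7.03·e^(−0.0604·2/12) + 11.38·e^(−0.0604·3/12) + 3.33·e^(−0.0604·4/12) = 21.4327
Fair futures F* = (S − I)·e^(rT) = (446.37 − 21.4327)·e^0.060400 = 424.9373 × 1.062261 = 451.3943
Market €430.93 < fair 451.3943: forward underpriced → reverse cash-and-carry (short the stock, invest proceeds at r, pay the dividends, go long the forward).
Profit at T = |F_mkt − F*| = |430.93 − 451.3943| = €20.46 per share

€20.46 per share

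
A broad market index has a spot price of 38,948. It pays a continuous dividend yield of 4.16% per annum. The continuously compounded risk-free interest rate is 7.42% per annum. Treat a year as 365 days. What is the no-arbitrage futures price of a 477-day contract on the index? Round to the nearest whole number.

F = S·e^((r − q)T) = 38948 · e^((0.0742 − 0.0416) × 477/365)
= 38948 · e^0.042603 = 38948 × 1.043524
F = 40,643

40,643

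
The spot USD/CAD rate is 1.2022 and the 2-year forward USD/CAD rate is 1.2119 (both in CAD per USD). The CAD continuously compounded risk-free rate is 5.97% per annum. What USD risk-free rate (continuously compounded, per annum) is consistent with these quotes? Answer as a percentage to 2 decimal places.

F = S·e^((r_CAD − r_USD)T) ⇒ r_USD = r_CAD − ln(F/S)/T
ln(1.2119/1.2022) = 0.008036; /(2) = 0.004018
r_USD = 0.0597 − 0.004018 = 0.055682
r_USD = 5.57%

5.57%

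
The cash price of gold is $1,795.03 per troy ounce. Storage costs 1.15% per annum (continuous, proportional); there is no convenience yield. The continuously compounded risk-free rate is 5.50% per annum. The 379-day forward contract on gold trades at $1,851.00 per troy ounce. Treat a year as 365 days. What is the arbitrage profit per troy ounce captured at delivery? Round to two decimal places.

$72.36 per troy ounce

Fair forward: F* = S·e^(carry·T), with carry = (r + u) = 0.0550 + 0.0115 = 0.0665
F* = 1795.03 · e^(0.0665 × 379/365) = 1795.03 · e^0.06905068 = 1795.03 × 1.07149051 = $1923.3576
Market $1851.00 < fair $1923.3576: forward underpriced → reverse cash-and-carry (short spot, go long the forward).
At maturity, profit = |F_mkt − F*| = |1851.00 − 1923.3576| = $72.36 per troy ounce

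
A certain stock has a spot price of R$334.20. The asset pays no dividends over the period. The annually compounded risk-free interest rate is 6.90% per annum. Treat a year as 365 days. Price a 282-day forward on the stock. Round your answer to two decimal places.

F = S · (1+r)^T
= 334.20 × 1.052903
F = R$351.88

R$351.88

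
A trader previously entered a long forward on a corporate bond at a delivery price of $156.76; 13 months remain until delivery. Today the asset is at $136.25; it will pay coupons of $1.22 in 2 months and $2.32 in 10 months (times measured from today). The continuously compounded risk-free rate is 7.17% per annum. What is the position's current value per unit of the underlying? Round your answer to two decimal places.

-$12.19

PV(remaining coupons) I = 1.22·e^(−0.0717·2/12) + 2.32·e^(−0.0717·10/12) = 3.3909
Current forward F = (S − I)·e^(rT) = (136.25 − 3.3909)·e^(0.0717·13/12) = 132.8591 × 1.080771 = 143.5903
Value (long) = (F − K)·e^(−rT) = (143.5903 − 156.76) × 0.925265 = -12.1855
Value = -$12.19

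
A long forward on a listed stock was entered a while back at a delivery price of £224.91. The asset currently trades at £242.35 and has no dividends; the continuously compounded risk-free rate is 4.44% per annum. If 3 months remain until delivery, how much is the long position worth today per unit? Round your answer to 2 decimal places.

Current fair forward for the remaining 3 months: F = S·e^(r·T), r = 0.0444
F = 242.35 · e^(0.0444 × 3/12) = 242.35 × 1.011162 = 245.0551
Value of long forward = (F − K)·e^(−rT) = (245.0551 − 224.91) · e^(−0.0444·3/12)
= 20.1451 × 0.988961 = 19.92

£19.92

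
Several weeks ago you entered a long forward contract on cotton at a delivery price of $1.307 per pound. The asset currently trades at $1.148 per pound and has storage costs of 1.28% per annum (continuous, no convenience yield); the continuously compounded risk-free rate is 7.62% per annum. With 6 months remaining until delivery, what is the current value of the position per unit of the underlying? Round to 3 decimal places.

Current fair forward for the remaining 6 months: F = S·e^((r + u)·T), (r + u) = 0.0762 + 0.0128 = 0.0890
F = 1.148 · e^(0.0890 × 6/12) = 1.148 × 1.045505 = 1.2002
Value of long forward = (F − K)·e^(−rT) = (1.2002 − 1.307) · e^(−0.0762·6/12)
= -0.1068 × 0.962617 = -0.103

-$0.103 per pound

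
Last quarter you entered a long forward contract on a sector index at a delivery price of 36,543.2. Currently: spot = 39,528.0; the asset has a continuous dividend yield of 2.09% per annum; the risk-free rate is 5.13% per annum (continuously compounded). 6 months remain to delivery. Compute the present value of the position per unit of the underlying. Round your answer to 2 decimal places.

3499.30

Current fair forward for the remaining 6 months: F = S·e^((r − q)·T), (r − q) = 0.0513 − 0.0209 = 0.0304
F = 39528.0 · e^(0.0304 × 6/12) = 39528.0 × 1.01531611 = 40133.4152
Value of long forward = (F − K)·e^(−rT) = (40133.4152 − 36543.2) · e^(−0.0513·6/12)
= 3590.2152 × 0.97467617 = 3499.30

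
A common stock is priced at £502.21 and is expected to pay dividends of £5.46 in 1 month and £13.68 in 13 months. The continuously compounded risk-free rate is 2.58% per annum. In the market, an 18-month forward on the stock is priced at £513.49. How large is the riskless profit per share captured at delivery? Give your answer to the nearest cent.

£10.95 per share

PV(dividends) I = 5.46·e^(−0.0258·1/12) + 13.68·e^(−0.0258·13/12) = 18.7512
Fair forward F* = (S − I)·e^(rT) = (502.21 − 18.7512)·e^0.038700 = 483.4588 × 1.039459 = 502.5356
Market £513.49 > fair 502.5356: forward overpriced → cash-and-carry (borrow at r, buy the stock and collect the dividends, short the forward).
Profit at T = |F_mkt − F*| = |513.49 − 502.5356| = £10.95 per share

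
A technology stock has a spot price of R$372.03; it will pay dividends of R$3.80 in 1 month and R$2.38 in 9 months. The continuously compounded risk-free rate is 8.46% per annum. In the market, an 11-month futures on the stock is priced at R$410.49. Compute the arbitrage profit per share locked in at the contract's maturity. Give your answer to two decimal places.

PV(dividends) I = 3.80·e^(−0.0846·1/12) + 2.38·e^(−0.0846·9/12) = 6.0070
Fair futures F* = (S − I)·e^(rT) = (372.03 − 6.0070)·e^0.077550 = 366.0230 × 1.080636 = 395.5376
Market R$410.49 > fair 395.5376: forward overpriced → cash-and-carry (borrow at r, buy the stock and collect the dividends, short the forward).
Profit at T = |F_mkt − F*| = |410.49 − 395.5376| = R$14.95 per share

R$14.95 per share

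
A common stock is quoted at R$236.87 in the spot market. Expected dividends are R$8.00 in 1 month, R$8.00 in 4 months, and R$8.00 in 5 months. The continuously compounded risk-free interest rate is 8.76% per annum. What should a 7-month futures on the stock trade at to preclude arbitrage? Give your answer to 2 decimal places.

PV(dividends) I = 8.00·e^(−0.0876·1/12) + 8.00·e^(−0.0876·4/12) + 8.00·e^(−0.0876·5/12)
I = 7.9418 + 7.7698 + 7.7133 = 23.4249
F = (S − I)·e^(rT) = (236.87 − 23.4249) · e^(0.0876·7/12)
= 213.4451 · e^0.051100 = 213.4451 × 1.052428 = R$224.64

R$224.64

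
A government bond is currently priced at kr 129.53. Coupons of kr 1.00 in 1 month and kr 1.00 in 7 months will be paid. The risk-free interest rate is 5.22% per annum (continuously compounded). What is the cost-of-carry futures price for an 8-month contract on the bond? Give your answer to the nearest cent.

PV(coupons) I = 1.00·e^(−0.0522·1/12) + 1.00·e^(−0.0522·7/12)
I = 0.9957 + 0.9700 = 1.9657
F = (S − I)·e^(rT) = (129.53 − 1.9657) · e^(0.0522·8/12)
= 127.5643 · e^0.034800 = 127.5643 × 1.035413 = kr 132.08

kr 132.08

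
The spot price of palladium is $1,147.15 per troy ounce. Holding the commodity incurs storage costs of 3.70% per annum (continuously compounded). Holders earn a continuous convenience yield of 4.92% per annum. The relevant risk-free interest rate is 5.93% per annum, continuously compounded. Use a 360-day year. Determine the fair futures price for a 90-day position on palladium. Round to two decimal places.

Net carry = r + u − y = 0.0593 + 0.0370 − 0.0492 = 0.0471
F = S·e^((r+u−y)T) = 1147.15 · e^(0.0471 × 90/360) = 1147.15 · e^0.01177500
= 1147.15 × 1.01184460 = $1,160.74 per troy ounce

$1,160.74 per troy ounce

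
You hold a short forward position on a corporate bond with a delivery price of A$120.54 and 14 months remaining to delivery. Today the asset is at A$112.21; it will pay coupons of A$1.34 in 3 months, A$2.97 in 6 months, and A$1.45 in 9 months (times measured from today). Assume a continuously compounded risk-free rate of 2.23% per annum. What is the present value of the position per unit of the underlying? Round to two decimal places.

PV(remaining coupons) I = 1.34·e^(−0.0223·3/12) + 2.97·e^(−0.0223·6/12) + 1.45·e^(−0.0223·9/12) = 5.6956
Current forward F = (S − I)·e^(rT) = (112.21 − 5.6956)·e^(0.0223·14/12) = 106.5144 × 1.026358 = 109.3219
Value (long) = (F − K)·e^(−rT) = (109.3219 − 120.54) × 0.974319 = -10.9300
Short position value = −(long value) = A$10.93

A$10.93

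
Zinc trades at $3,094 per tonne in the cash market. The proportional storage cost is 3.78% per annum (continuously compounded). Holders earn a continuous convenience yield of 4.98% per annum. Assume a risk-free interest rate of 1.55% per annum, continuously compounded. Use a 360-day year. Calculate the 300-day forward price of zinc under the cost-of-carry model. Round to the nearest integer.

$3,103 per tonne

Net carry = r + u − y = 0.0155 + 0.0378 − 0.0498 = 0.0035
F = S·e^((r+u−y)T) = 3094 · e^(0.0035 × 300/360) = 3094 · e^0.002917
= 3094 × 1.002921 = $3,103 per tonne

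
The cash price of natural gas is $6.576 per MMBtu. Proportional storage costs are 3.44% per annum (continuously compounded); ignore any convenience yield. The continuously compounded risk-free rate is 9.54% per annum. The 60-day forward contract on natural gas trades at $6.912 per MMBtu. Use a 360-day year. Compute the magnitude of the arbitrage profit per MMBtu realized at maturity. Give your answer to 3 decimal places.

Fair forward: F* = S·e^(carry·T), with carry = (r + u) = 0.0954 + 0.0344 = 0.1298
F* = 6.576 · e^(0.1298 × 60/360) = 6.576 · e^0.021633 = 6.576 × 1.021869 = $6.7198
Market $6.912 > fair $6.7198: forward overpriced → cash-and-carry (buy spot, short the forward).
At maturity, profit = |F_mkt − F*| = |6.912 − 6.7198| = $0.192 per MMBtu

$0.192 per MMBtu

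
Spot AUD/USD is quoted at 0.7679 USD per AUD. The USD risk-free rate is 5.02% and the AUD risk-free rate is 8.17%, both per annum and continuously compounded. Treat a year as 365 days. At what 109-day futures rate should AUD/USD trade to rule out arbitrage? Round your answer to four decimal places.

F = S·e^((r_USD − r_AUD)T) = 0.7679 · e^((0.0502 − 0.0817) × 109/365)
= 0.7679 · e^-0.009407 = 0.7679 × 0.990637
F = 0.7607 USD per AUD

0.7607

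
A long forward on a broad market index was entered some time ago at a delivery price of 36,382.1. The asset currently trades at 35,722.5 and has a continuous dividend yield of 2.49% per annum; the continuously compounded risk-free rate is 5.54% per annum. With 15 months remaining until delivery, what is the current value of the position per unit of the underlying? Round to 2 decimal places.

679.87

Current fair forward for the remaining 15 months: F = S·e^((r − q)·T), (r − q) = 0.0554 − 0.0249 = 0.0305
F = 35722.5 · e^(0.0305 × 15/12) = 35722.5 × 1.03886108 = 37110.7149
Value of long forward = (F − K)·e^(−rT) = (37110.7149 − 36382.1) · e^(−0.0554·15/12)
= 728.6149 × 0.93309338 = 679.87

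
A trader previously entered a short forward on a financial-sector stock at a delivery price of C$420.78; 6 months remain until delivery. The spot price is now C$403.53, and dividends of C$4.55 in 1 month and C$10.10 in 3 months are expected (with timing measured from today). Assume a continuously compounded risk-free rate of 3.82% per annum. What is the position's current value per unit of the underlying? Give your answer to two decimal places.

PV(remaining dividends) I = 4.55·e^(−0.0382·1/12) + 10.10·e^(−0.0382·3/12) = 14.5395
Current forward F = (S − I)·e^(rT) = (403.53 − 14.5395)·e^(0.0382·6/12) = 388.9905 × 1.019284 = 396.4918
Value (long) = (F − K)·e^(−rT) = (396.4918 − 420.78) × 0.981081 = -23.8287
Short position value = −(long value) = C$23.83

C$23.83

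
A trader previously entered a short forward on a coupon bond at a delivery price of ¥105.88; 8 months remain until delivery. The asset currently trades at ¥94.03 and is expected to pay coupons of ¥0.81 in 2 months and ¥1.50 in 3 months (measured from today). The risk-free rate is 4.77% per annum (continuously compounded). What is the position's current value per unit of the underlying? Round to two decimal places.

PV(remaining coupons) I = 0.81·e^(−0.0477·2/12) + 1.50·e^(−0.0477·3/12) = 2.2858
Current forward F = (S − I)·e^(rT) = (94.03 − 2.2858)·e^(0.0477·8/12) = 91.7442 × 1.032311 = 94.7085
Value (long) = (F − K)·e^(−rT) = (94.7085 − 105.88) × 0.968700 = -10.8218
Short position value = −(long value) = ¥10.82

¥10.82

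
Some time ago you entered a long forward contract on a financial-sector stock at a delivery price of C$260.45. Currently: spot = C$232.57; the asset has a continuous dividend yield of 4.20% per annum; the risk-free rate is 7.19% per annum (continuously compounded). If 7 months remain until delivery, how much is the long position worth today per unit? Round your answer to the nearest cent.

Current fair forward for the remaining 7 months: F = S·e^((r − q)·T), (r − q) = 0.0719 − 0.0420 = 0.0299
F = 232.57 · e^(0.0299 × 7/12) = 232.57 × 1.017595 = 236.6621
Value of long forward = (F − K)·e^(−rT) = (236.6621 − 260.45) · e^(−0.0719·7/12)
= -23.7879 × 0.958926 = -22.81

-C$22.81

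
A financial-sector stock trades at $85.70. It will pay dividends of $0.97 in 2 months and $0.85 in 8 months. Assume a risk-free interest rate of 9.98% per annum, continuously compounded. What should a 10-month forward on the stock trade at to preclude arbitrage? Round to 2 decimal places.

$91.23

PV(dividends) I = 0.97·e^(−0.0998·2/12) + 0.85·e^(−0.0998·8/12)
I = 0.9540 + 0.7953 = 1.7493
F = (S − I)·e^(rT) = (85.70 − 1.7493) · e^(0.0998·10/12)
= 83.9507 · e^0.083167 = 83.9507 × 1.086723 = $91.23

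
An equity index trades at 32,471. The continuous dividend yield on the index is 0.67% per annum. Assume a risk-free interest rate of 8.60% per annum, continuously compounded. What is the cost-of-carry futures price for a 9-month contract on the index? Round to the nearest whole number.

34,461

F = S·e^((r − q)T) = 32471 · e^((0.0860 − 0.0067) × 9/12)
= 32471 · e^0.059475 = 32471 × 1.061279
F = 34,461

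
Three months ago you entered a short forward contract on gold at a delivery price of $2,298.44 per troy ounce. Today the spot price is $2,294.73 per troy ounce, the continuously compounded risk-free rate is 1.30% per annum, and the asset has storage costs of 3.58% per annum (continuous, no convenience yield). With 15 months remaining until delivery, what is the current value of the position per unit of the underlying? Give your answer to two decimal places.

Current fair forward for the remaining 15 months: F = S·e^((r + u)·T), (r + u) = 0.0130 + 0.0358 = 0.0488
F = 2294.73 · e^(0.0488 × 15/12) = 2294.73 × 1.06289891 = 2439.0660
Value of long forward = (F − K)·e^(−rT) = (2439.0660 − 2298.44) · e^(−0.0130·15/12)
= 140.6260 × 0.98388132 = 138.36
Short position value = −(long value) = -$138.36

-$138.36 per troy ounce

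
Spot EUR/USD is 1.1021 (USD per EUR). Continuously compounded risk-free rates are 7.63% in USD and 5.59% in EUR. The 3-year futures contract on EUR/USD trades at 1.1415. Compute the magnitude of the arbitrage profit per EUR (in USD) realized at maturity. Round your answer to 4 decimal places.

0.0302 per EUR (in USD)

Fair futures: F* = S·e^(carry·T), with carry = (r_USD − r_EUR) = 0.0763 − 0.0559 = 0.0204
F* = 1.1021 · e^(0.0204 × 3) = 1.1021 · e^0.061200 = 1.1021 × 1.063112 = 1.1717
Market 1.1415 < fair 1.1717: forward underpriced → reverse cash-and-carry (short spot, go long the forward).
At maturity, profit = |F_mkt − F*| = |1.1415 − 1.1717| = 0.0302 per EUR (in USD)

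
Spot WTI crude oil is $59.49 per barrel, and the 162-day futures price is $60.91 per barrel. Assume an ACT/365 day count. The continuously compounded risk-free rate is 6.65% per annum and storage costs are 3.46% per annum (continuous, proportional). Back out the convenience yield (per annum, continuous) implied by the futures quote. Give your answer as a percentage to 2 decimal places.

F = S·e^((r+u−y)T) ⇒ (r+u−y) = ln(F/S)/T
ln(60.91/59.49) = 0.023589; /T ⇒ 0.053148
y = r + u − ln(F/S)/T = 0.0665 + 0.0346 − 0.053148 = 0.047952
y = 4.80%

4.80%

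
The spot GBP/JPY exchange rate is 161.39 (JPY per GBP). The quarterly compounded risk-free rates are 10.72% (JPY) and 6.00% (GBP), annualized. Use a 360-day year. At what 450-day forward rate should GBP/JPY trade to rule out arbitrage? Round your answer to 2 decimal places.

By covered interest parity, F = S · (1+r_JPY/4)^(4T) / (1+r_GBP/4)^(4T)
= 161.39 × 1.141377 / 1.077284 = 161.39 × 1.059495
F = 170.99 JPY per GBP

170.99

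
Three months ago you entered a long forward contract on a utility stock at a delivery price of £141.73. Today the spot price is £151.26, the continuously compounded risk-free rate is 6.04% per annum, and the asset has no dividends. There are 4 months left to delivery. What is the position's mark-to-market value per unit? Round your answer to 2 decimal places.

Current fair forward for the remaining 4 months: F = S·e^(r·T), r = 0.0604
F = 151.26 · e^(0.0604 × 4/12) = 151.26 × 1.020337 = 154.3362
Value of long forward = (F − K)·e^(−rT) = (154.3362 − 141.73) · e^(−0.0604·4/12)
= 12.6062 × 0.980068 = 12.35

£12.35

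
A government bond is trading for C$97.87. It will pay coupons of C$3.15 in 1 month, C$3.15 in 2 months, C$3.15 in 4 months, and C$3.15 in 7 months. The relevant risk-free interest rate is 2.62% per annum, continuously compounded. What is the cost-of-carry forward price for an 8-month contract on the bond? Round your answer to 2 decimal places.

PV(coupons) I = 3.15·e^(−0.0262·1/12) + 3.15·e^(−0.0262·2/12) + 3.15·e^(−0.0262·4/12) + 3.15·e^(−0.0262·7/12)
I = 3.1431 + 3.1363 + 3.1226 + 3.1022 = 12.5042
F = (S − I)·e^(rT) = (97.87 − 12.5042) · e^(0.0262·8/12)
= 85.3658 · e^0.017467 = 85.3658 × 1.017620 = C$86.87

C$86.87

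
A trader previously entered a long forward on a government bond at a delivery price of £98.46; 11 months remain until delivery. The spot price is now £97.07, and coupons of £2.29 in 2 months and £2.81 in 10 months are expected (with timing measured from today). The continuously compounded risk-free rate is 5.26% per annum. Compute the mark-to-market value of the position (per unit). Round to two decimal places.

PV(remaining coupons) I = 2.29·e^(−0.0526·2/12) + 2.81·e^(−0.0526·10/12) = 4.9595
Current forward F = (S − I)·e^(rT) = (97.07 − 4.9595)·e^(0.0526·11/12) = 92.1105 × 1.049398 = 96.6606
Value (long) = (F − K)·e^(−rT) = (96.6606 − 98.46) × 0.952927 = -1.7147
Value = -£1.71

-£1.71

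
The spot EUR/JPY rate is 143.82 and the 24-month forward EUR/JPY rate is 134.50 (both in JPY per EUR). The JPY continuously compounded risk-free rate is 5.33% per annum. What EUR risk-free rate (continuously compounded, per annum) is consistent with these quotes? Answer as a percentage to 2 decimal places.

8.68%

F = S·e^((r_JPY − r_EUR)T) ⇒ r_EUR = r_JPY − ln(F/S)/T
ln(134.50/143.82) = -0.066998; /(24/12) = -0.033499
r_EUR = 0.0533 + 0.033499 = 0.086799
r_EUR = 8.68%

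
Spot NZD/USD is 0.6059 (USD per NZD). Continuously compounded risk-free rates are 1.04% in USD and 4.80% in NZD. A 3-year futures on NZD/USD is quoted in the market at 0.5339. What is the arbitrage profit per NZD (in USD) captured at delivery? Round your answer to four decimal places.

0.0074 per NZD (in USD)

Fair futures: F* = S·e^(carry·T), with carry = (r_USD − r_NZD) = 0.0104 − 0.0480 = -0.0376
F* = 0.6059 · e^(-0.0376 × 3) = 0.6059 · e^-0.112800 = 0.6059 × 0.893329 = 0.5413
Market 0.5339 < fair 0.5413: forward underpriced → reverse cash-and-carry (short spot, go long the forward).
At maturity, profit = |F_mkt − F*| = |0.5339 − 0.5413| = 0.0074 per NZD (in USD)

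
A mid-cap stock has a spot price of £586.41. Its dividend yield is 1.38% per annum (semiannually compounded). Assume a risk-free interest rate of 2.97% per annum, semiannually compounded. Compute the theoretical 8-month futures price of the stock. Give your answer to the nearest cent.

F = S · (1+r/2)^(2T) / (1+q/2)^(2T)
= 586.41 × 1.019849 / 1.009211 = 586.41 × 1.010541
F = £592.59

£592.59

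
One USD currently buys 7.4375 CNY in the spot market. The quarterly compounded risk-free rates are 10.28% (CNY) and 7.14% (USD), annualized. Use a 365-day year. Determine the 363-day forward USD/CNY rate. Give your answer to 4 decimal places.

By covered interest parity, F = S · (1+r_CNY/4)^(4T) / (1+r_USD/4)^(4T)
= 7.4375 × 1.106216 / 1.072918 = 7.4375 × 1.031035
F = 7.6683 CNY per USD

7.6683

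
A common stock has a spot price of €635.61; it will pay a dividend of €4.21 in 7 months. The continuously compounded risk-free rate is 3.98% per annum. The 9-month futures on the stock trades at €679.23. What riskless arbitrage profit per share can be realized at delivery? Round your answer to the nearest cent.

€28.60 per share

PV(dividends) I = 4.21·e^(−0.0398·7/12) = 4.1134
Fair futures F* = (S − I)·e^(rT) = (635.61 − 4.1134)·e^0.029850 = 631.4966 × 1.030300 = 650.6309
Market €679.23 > fair 650.6309: forward overpriced → cash-and-carry (borrow at r, buy the stock and collect the dividends, short the forward).
Profit at T = |F_mkt − F*| = |679.23 − 650.6309| = €28.60 per share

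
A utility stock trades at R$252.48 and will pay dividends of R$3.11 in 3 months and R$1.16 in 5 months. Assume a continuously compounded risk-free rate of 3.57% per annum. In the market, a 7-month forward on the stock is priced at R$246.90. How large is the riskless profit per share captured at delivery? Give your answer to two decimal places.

R$6.58 per share

PV(dividends) I = 3.11·e^(−0.0357·3/12) + 1.16·e^(−0.0357·5/12) = 4.2252
Fair forward F* = (S − I)·e^(rT) = (252.48 − 4.2252)·e^0.020825 = 248.2548 × 1.021043 = 253.4788
Market R$246.90 < fair 253.4788: forward underpriced → reverse cash-and-carry (short the stock, invest proceeds at r, pay the dividends, go long the forward).
Profit at T = |F_mkt − F*| = |246.90 − 253.4788| = R$6.58 per share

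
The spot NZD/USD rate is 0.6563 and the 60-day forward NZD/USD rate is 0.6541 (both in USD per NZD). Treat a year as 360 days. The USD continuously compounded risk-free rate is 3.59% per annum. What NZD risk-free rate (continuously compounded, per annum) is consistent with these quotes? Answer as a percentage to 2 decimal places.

F = S·e^((r_USD − r_NZD)T) ⇒ r_NZD = r_USD − ln(F/S)/T
ln(0.6541/0.6563) = -0.003358; /(60/360) = -0.020148
r_NZD = 0.0359 + 0.020148 = 0.056048
r_NZD = 5.60%

5.60%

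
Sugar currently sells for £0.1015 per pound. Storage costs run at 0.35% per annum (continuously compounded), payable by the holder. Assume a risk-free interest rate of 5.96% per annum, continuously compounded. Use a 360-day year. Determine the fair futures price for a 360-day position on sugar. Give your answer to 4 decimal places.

Net carry = r + u − y = 0.0596 + 0.0035 − 0.0000 = 0.0631
F = S·e^((r+u−y)T) = 0.1015 · e^(0.0631 × 360/360) = 0.1015 · e^0.063100
= 0.1015 × 1.065133 = £0.1081 per pound

£0.1081 per pound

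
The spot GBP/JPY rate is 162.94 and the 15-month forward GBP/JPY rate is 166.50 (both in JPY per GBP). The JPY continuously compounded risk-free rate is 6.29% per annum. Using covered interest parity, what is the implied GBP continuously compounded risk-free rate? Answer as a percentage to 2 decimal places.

F = S·e^((r_JPY − r_GBP)T) ⇒ r_GBP = r_JPY − ln(F/S)/T
ln(166.50/162.94) = 0.021613; /(15/12) = 0.017290
r_GBP = 0.0629 − 0.017290 = 0.045610
r_GBP = 4.56%

4.56%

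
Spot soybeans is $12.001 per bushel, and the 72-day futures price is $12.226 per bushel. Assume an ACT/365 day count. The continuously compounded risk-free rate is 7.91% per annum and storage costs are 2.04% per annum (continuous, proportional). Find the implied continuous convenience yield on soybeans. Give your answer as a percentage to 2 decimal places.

0.53%

F = S·e^((r+u−y)T) ⇒ (r+u−y) = ln(F/S)/T
ln(12.226/12.001) = 0.018575; /T ⇒ 0.094165
y = r + u − ln(F/S)/T = 0.0791 + 0.0204 − 0.094165 = 0.005335
y = 0.53%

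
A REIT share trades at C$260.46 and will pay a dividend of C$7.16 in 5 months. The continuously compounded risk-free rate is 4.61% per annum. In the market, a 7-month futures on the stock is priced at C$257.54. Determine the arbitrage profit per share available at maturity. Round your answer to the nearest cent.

PV(dividends) I = 7.16·e^(−0.0461·5/12) = 7.0238
Fair futures F* = (S − I)·e^(rT) = (260.46 − 7.0238)·e^0.026892 = 253.4362 × 1.027257 = 260.3441
Market C$257.54 < fair 260.3441: forward underpriced → reverse cash-and-carry (short the stock, invest proceeds at r, pay the dividends, go long the forward).
Profit at T = |F_mkt − F*| = |257.54 − 260.3441| = C$2.80 per share

C$2.80 per share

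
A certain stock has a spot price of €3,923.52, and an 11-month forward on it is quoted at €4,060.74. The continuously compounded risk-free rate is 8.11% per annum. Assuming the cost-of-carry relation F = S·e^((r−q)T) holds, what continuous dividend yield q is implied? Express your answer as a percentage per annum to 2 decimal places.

From F = S·e^((r−q)T): (r − q) = ln(F/S)/T
ln(4060.74/3923.52) = ln(1.034974) = 0.034376
(r − q) = 0.034376 / (11/12) = 0.037501
q = r − ln(F/S)/T = 0.0811 − 0.037501 = 0.043599
q = 4.36%

4.36%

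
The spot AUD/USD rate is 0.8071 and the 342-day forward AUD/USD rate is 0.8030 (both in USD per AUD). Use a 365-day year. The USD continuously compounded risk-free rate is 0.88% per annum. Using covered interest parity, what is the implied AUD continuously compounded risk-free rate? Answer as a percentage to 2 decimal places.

1.42%

F = S·e^((r_USD − r_AUD)T) ⇒ r_AUD = r_USD − ln(F/S)/T
ln(0.8030/0.8071) = -0.005093; /(342/365) = -0.005436
r_AUD = 0.0088 + 0.005436 = 0.014236
r_AUD = 1.42%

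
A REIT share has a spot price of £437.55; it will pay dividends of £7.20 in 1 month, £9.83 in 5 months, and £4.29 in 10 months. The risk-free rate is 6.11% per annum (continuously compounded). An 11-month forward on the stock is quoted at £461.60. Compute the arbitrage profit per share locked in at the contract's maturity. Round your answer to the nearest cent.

PV(dividends) I = 7.20·e^(−0.0611·1/12) + 9.83·e^(−0.0611·5/12) + 4.29·e^(−0.0611·10/12) = 20.8234
Fair forward F* = (S − I)·e^(rT) = (437.55 − 20.8234)·e^0.056008 = 416.7266 × 1.057606 = 440.7326
Market £461.60 > fair 440.7326: forward overpriced → cash-and-carry (borrow at r, buy the stock and collect the dividends, short the forward).
Profit at T = |F_mkt − F*| = |461.60 − 440.7326| = £20.87 per share

£20.87 per share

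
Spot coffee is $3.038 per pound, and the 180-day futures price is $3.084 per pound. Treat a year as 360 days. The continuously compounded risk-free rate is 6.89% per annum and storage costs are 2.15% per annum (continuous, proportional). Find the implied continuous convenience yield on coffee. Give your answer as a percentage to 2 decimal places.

F = S·e^((r+u−y)T) ⇒ (r+u−y) = ln(F/S)/T
ln(3.084/3.038) = 0.015028; /T ⇒ 0.030056
y = r + u − ln(F/S)/T = 0.0689 + 0.0215 − 0.030056 = 0.060344
y = 6.03%

6.03%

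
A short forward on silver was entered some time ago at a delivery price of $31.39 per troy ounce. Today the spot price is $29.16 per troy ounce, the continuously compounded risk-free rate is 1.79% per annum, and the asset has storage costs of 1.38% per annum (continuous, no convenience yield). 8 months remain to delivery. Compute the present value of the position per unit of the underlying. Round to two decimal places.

Current fair forward for the remaining 8 months: F = S·e^((r + u)·T), (r + u) = 0.0179 + 0.0138 = 0.0317
F = 29.16 · e^(0.0317 × 8/12) = 29.16 × 1.021358 = 29.7828
Value of long forward = (F − K)·e^(−rT) = (29.7828 − 31.39) · e^(−0.0179·8/12)
= -1.6072 × 0.988138 = -1.59
Short position value = −(long value) = $1.59

$1.59 per troy ounce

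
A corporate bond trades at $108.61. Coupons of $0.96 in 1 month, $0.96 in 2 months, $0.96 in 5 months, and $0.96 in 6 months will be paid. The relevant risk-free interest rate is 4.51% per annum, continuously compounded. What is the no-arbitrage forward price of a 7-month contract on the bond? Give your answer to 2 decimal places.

PV(coupons) I = 0.96·e^(−0.0451·1/12) + 0.96·e^(−0.0451·2/12) + 0.96·e^(−0.0451·5/12) + 0.96·e^(−0.0451·6/12)
I = 0.9564 + 0.9528 + 0.9421 + 0.9386 = 3.7899
F = (S − I)·e^(rT) = (108.61 − 3.7899) · e^(0.0451·7/12)
= 104.8201 · e^0.026308 = 104.8201 × 1.026657 = $107.61

$107.61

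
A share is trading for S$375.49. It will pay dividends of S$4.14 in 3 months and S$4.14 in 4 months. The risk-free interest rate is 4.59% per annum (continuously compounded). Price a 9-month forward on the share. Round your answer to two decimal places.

PV(dividends) I = 4.14·e^(−0.0459·3/12) + 4.14·e^(−0.0459·4/12)
I = 4.0928 + 4.0771 = 8.1699
F = (S − I)·e^(rT) = (375.49 − 8.1699) · e^(0.0459·9/12)
= 367.3201 · e^0.034425 = 367.3201 × 1.035024 = S$380.19

S$380.19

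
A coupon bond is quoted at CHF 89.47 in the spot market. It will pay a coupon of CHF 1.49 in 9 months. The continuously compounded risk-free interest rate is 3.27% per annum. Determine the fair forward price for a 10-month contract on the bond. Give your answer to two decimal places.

CHF 90.45

PV(coupons) I = 1.49·e^(−0.0327·9/12)
I = 1.4539
F = (S − I)·e^(rT) = (89.47 − 1.4539) · e^(0.0327·10/12)
= 88.0161 · e^0.027250 = 88.0161 × 1.027625 = CHF 90.45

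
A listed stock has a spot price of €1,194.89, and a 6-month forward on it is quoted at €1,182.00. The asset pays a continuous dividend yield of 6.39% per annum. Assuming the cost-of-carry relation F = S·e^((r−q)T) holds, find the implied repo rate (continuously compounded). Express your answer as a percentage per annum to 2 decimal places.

From F = S·e^((r−q)T): (r − q) = ln(F/S)/T
ln(1182.00/1194.89) = ln(0.989212) = -0.010847
(r − q) = -0.010847 / (6/12) = -0.021694
r = ln(F/S)/T + q = -0.021694 + 0.0639 = 0.042206
r = 4.22%

4.22%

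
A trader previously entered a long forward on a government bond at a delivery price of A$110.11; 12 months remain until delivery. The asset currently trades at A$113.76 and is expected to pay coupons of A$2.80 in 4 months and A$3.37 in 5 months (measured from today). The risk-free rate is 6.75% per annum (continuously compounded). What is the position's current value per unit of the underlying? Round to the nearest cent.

PV(remaining coupons) I = 2.80·e^(−0.0675·4/12) + 3.37·e^(−0.0675·5/12) = 6.0142
Current forward F = (S − I)·e^(rT) = (113.76 − 6.0142)·e^(0.0675·12/12) = 107.7458 × 1.069830 = 115.2697
Value (long) = (F − K)·e^(−rT) = (115.2697 − 110.11) × 0.934728 = 4.8229
Value = A$4.82

A$4.82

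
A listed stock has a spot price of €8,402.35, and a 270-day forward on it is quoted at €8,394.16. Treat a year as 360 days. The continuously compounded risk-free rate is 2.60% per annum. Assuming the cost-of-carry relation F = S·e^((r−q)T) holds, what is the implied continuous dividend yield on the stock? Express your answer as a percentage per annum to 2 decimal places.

2.73%

From F = S·e^((r−q)T): (r − q) = ln(F/S)/T
ln(8394.16/8402.35) = ln(0.999025) = -0.000975
(r − q) = -0.000975 / (270/360) = -0.001300
q = r − ln(F/S)/T = 0.0260 + 0.001300 = 0.027300
q = 2.73%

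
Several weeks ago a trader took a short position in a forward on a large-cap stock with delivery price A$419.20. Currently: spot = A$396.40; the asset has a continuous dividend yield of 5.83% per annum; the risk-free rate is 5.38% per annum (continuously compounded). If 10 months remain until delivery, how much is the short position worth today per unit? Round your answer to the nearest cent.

Current fair forward for the remaining 10 months: F = S·e^((r − q)·T), (r − q) = 0.0538 − 0.0583 = -0.0045
F = 396.40 · e^(-0.0045 × 10/12) = 396.40 × 0.996257 = 394.9163
Value of long forward = (F − K)·e^(−rT) = (394.9163 − 419.20) · e^(−0.0538·10/12)
= -24.2837 × 0.956157 = -23.22
Short position value = −(long value) = A$23.22

A$23.22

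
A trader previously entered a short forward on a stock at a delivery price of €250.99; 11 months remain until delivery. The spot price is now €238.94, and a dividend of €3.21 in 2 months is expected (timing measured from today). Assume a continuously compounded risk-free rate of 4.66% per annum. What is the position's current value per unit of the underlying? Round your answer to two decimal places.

€4.74

PV(remaining dividends) I = 3.21·e^(−0.0466·2/12) = 3.1852
Current forward F = (S − I)·e^(rT) = (238.94 − 3.1852)·e^(0.0466·11/12) = 235.7548 × 1.043642 = 246.0436
Value (long) = (F − K)·e^(−rT) = (246.0436 − 250.99) × 0.958183 = -4.7396
Short position value = −(long value) = €4.74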